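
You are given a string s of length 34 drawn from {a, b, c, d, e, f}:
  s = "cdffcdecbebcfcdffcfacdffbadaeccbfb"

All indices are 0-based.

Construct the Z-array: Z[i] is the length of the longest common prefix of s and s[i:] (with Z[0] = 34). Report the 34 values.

[34, 0, 0, 0, 2, 0, 0, 1, 0, 0, 0, 1, 0, 5, 0, 0, 0, 1, 0, 0, 4, 0, 0, 0, 0, 0, 0, 0, 0, 1, 1, 0, 0, 0]

Z[0]=34
i=1: fresh scan; Z[1]=0
i=2: fresh scan; Z[2]=0
i=3: fresh scan; Z[3]=0
i=4: fresh scan; Z[4]=2 extend→box=[4,6)
i=5: min(r-i=1, Z[1]=0)=0; Z[5]=0
i=6: fresh scan; Z[6]=0
i=7: fresh scan; Z[7]=1 extend→box=[7,8)
i=8: fresh scan; Z[8]=0
i=9: fresh scan; Z[9]=0
i=10: fresh scan; Z[10]=0
i=11: fresh scan; Z[11]=1 extend→box=[11,12)
i=12: fresh scan; Z[12]=0
i=13: fresh scan; Z[13]=5 extend→box=[13,18)
i=14: min(r-i=4, Z[1]=0)=0; Z[14]=0
i=15: min(r-i=3, Z[2]=0)=0; Z[15]=0
i=16: min(r-i=2, Z[3]=0)=0; Z[16]=0
i=17: min(r-i=1, Z[4]=2)=1; Z[17]=1
i=18: fresh scan; Z[18]=0
i=19: fresh scan; Z[19]=0
i=20: fresh scan; Z[20]=4 extend→box=[20,24)
i=21: min(r-i=3, Z[1]=0)=0; Z[21]=0
i=22: min(r-i=2, Z[2]=0)=0; Z[22]=0
i=23: min(r-i=1, Z[3]=0)=0; Z[23]=0
i=24: fresh scan; Z[24]=0
i=25: fresh scan; Z[25]=0
i=26: fresh scan; Z[26]=0
i=27: fresh scan; Z[27]=0
i=28: fresh scan; Z[28]=0
i=29: fresh scan; Z[29]=1 extend→box=[29,30)
i=30: fresh scan; Z[30]=1 extend→box=[30,31)
i=31: fresh scan; Z[31]=0
i=32: fresh scan; Z[32]=0
i=33: fresh scan; Z[33]=0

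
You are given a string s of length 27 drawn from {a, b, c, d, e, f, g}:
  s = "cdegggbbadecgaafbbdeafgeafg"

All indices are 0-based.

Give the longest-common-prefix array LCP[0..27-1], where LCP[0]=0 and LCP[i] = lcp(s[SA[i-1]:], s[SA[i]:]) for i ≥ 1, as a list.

rank→(start, suffix):
  0 → (13, 'aafbbdeafgeafg')
  1 → (8, 'adecgaafbbdeafgeafg')
  2 → (14, 'afbbdeafgeafg')
  3 → (24, 'afg')
  4 → (20, 'afgeafg')
  5 → (7, 'badecgaafbbdeafgeafg')
  6 → (6, 'bbadecgaafbbdeafgeafg')
  7 → (16, 'bbdeafgeafg')
  8 → (17, 'bdeafgeafg')
  9 → (0, 'cdegggbbadecgaafbbdeafgeafg')
  10 → (11, 'cgaafbbdeafgeafg')
  11 → (18, 'deafgeafg')
  12 → (9, 'decgaafbbdeafgeafg')
  13 → (1, 'degggbbadecgaafbbdeafgeafg')
  14 → (23, 'eafg')
  15 → (19, 'eafgeafg')
  16 → (10, 'ecgaafbbdeafgeafg')
  17 → (2, 'egggbbadecgaafbbdeafgeafg')
  18 → (15, 'fbbdeafgeafg')
  19 → (25, 'fg')
  20 → (21, 'fgeafg')
  21 → (26, 'g')
  22 → (12, 'gaafbbdeafgeafg')
  23 → (5, 'gbbadecgaafbbdeafgeafg')
  24 → (22, 'geafg')
  25 → (4, 'ggbbadecgaafbbdeafgeafg')
  26 → (3, 'gggbbadecgaafbbdeafgeafg')

SA = [13, 8, 14, 24, 20, 7, 6, 16, 17, 0, 11, 18, 9, 1, 23, 19, 10, 2, 15, 25, 21, 26, 12, 5, 22, 4, 3]
i: (SA[i-1],SA[i]) lcp shared
  1: (13,8) 1 'a'
  2: (8,14) 1 'a'
  3: (14,24) 2 'af'
  4: (24,20) 3 'afg'
  5: (20,7) 0 ''
  6: (7,6) 1 'b'
  7: (6,16) 2 'bb'
  8: (16,17) 1 'b'
  9: (17,0) 0 ''
  10: (0,11) 1 'c'
  11: (11,18) 0 ''
  12: (18,9) 2 'de'
  13: (9,1) 2 'de'
  14: (1,23) 0 ''
  15: (23,19) 4 'eafg'
  16: (19,10) 1 'e'
  17: (10,2) 1 'e'
  18: (2,15) 0 ''
  19: (15,25) 1 'f'
  20: (25,21) 2 'fg'
  21: (21,26) 0 ''
  22: (26,12) 1 'g'
  23: (12,5) 1 'g'
  24: (5,22) 1 'g'
  25: (22,4) 1 'g'
  26: (4,3) 2 'gg'

[0, 1, 1, 2, 3, 0, 1, 2, 1, 0, 1, 0, 2, 2, 0, 4, 1, 1, 0, 1, 2, 0, 1, 1, 1, 1, 2]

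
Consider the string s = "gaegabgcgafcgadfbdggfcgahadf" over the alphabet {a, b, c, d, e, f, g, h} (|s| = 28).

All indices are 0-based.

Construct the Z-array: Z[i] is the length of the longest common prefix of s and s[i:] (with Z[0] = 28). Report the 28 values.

Z[0]=28
i=1: i≥r, start 0; Z[1]=0
i=2: i≥r, start 0; Z[2]=0
i=3: i≥r, start 0; Z[3]=2 grow→box=[3,5)
i=4: min(r-i=1, Z[1]=0)=0; Z[4]=0
i=5: i≥r, start 0; Z[5]=0
i=6: i≥r, start 0; Z[6]=1 grow→box=[6,7)
i=7: i≥r, start 0; Z[7]=0
i=8: i≥r, start 0; Z[8]=2 grow→box=[8,10)
i=9: min(r-i=1, Z[1]=0)=0; Z[9]=0
i=10: i≥r, start 0; Z[10]=0
i=11: i≥r, start 0; Z[11]=0
i=12: i≥r, start 0; Z[12]=2 grow→box=[12,14)
i=13: min(r-i=1, Z[1]=0)=0; Z[13]=0
i=14: i≥r, start 0; Z[14]=0
i=15: i≥r, start 0; Z[15]=0
i=16: i≥r, start 0; Z[16]=0
i=17: i≥r, start 0; Z[17]=0
i=18: i≥r, start 0; Z[18]=1 grow→box=[18,19)
i=19: i≥r, start 0; Z[19]=1 grow→box=[19,20)
i=20: i≥r, start 0; Z[20]=0
i=21: i≥r, start 0; Z[21]=0
i=22: i≥r, start 0; Z[22]=2 grow→box=[22,24)
i=23: min(r-i=1, Z[1]=0)=0; Z[23]=0
i=24: i≥r, start 0; Z[24]=0
i=25: i≥r, start 0; Z[25]=0
i=26: i≥r, start 0; Z[26]=0
i=27: i≥r, start 0; Z[27]=0

[28, 0, 0, 2, 0, 0, 1, 0, 2, 0, 0, 0, 2, 0, 0, 0, 0, 0, 1, 1, 0, 0, 2, 0, 0, 0, 0, 0]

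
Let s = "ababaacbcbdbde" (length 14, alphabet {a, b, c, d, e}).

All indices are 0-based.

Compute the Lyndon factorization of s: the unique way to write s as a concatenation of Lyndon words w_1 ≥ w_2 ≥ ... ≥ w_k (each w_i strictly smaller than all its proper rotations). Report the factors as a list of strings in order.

["ab", "ab", "aacbcbdbde"]

emit factor 1: 'ab' (i=0, period=2)
emit factor 2: 'ab' (i=2, period=2)
emit factor 3: 'aacbcbdbde' (i=4, period=10)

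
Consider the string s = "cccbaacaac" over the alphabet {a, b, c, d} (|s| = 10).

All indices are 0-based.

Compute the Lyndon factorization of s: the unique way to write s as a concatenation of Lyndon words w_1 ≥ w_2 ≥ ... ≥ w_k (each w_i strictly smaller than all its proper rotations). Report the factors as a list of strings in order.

emit factor 1: 'c' (i=0, period=1)
emit factor 2: 'c' (i=1, period=1)
emit factor 3: 'c' (i=2, period=1)
emit factor 4: 'b' (i=3, period=1)
emit factor 5: 'aac' (i=4, period=3)
emit factor 6: 'aac' (i=7, period=3)

["c", "c", "c", "b", "aac", "aac"]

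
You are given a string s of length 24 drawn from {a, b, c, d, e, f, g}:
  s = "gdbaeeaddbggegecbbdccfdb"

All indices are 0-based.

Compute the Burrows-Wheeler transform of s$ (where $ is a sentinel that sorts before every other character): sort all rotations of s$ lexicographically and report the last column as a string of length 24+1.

rank  rotation                   last
    0  $gdbaeeaddbggegecbbdccfdb  b
    1  addbggegecbbdccfdb$gdbaee  e
    2  aeeaddbggegecbbdccfdb$gdb  b
    3  b$gdbaeeaddbggegecbbdccfd  d
    4  baeeaddbggegecbbdccfdb$gd  d
    5  bbdccfdb$gdbaeeaddbggegec  c
    6  bdccfdb$gdbaeeaddbggegecb  b
    7  bggegecbbdccfdb$gdbaeeadd  d
    8  cbbdccfdb$gdbaeeaddbggege  e
    9  ccfdb$gdbaeeaddbggegecbbd  d
   10  cfdb$gdbaeeaddbggegecbbdc  c
   11  db$gdbaeeaddbggegecbbdccf  f
   12  dbaeeaddbggegecbbdccfdb$g  g
   13  dbggegecbbdccfdb$gdbaeead  d
   14  dccfdb$gdbaeeaddbggegecbb  b
   15  ddbggegecbbdccfdb$gdbaeea  a
   16  eaddbggegecbbdccfdb$gdbae  e
   17  ecbbdccfdb$gdbaeeaddbggeg  g
   18  eeaddbggegecbbdccfdb$gdba  a
   19  egecbbdccfdb$gdbaeeaddbgg  g
   20  fdb$gdbaeeaddbggegecbbdcc  c
   21  gdbaeeaddbggegecbbdccfdb$  $
   22  gecbbdccfdb$gdbaeeaddbgge  e
   23  gegecbbdccfdb$gdbaeeaddbg  g
   24  ggegecbbdccfdb$gdbaeeaddb  b

bebddcbdedcfgdbaegagc$egb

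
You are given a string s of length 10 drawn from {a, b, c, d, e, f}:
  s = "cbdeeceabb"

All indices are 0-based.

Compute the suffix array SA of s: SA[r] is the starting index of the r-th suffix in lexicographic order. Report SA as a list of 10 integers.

[7, 9, 8, 1, 0, 5, 2, 6, 4, 3]

rank→(start, suffix):
  0 → (7, 'abb')
  1 → (9, 'b')
  2 → (8, 'bb')
  3 → (1, 'bdeeceabb')
  4 → (0, 'cbdeeceabb')
  5 → (5, 'ceabb')
  6 → (2, 'deeceabb')
  7 → (6, 'eabb')
  8 → (4, 'eceabb')
  9 → (3, 'eeceabb')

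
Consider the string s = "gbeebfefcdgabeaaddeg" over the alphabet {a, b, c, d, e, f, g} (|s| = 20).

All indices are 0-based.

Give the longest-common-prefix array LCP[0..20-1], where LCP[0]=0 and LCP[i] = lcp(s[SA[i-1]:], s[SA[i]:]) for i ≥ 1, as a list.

rank | idx | suffix
   0 |  14 | aaddeg
   1 |  11 | abeaaddeg
   2 |  15 | addeg
   3 |  12 | beaaddeg
   4 |   1 | beebfefcdgabeaaddeg
   5 |   4 | bfefcdgabeaaddeg
   6 |   8 | cdgabeaaddeg
   7 |  16 | ddeg
   8 |  17 | deg
   9 |   9 | dgabeaaddeg
  10 |  13 | eaaddeg
  11 |   3 | ebfefcdgabeaaddeg
  12 |   2 | eebfefcdgabeaaddeg
  13 |   6 | efcdgabeaaddeg
  14 |  18 | eg
  15 |   7 | fcdgabeaaddeg
  16 |   5 | fefcdgabeaaddeg
  17 |  19 | g
  18 |  10 | gabeaaddeg
  19 |   0 | gbeebfefcdgabeaaddeg

SA = [14, 11, 15, 12, 1, 4, 8, 16, 17, 9, 13, 3, 2, 6, 18, 7, 5, 19, 10, 0]
[i] adj suffixes → lcp
  [1] 14/11 → 1 ('a')
  [2] 11/15 → 1 ('a')
  [3] 15/12 → 0 ('')
  [4] 12/1 → 2 ('be')
  [5] 1/4 → 1 ('b')
  [6] 4/8 → 0 ('')
  [7] 8/16 → 0 ('')
  [8] 16/17 → 1 ('d')
  [9] 17/9 → 1 ('d')
  [10] 9/13 → 0 ('')
  [11] 13/3 → 1 ('e')
  [12] 3/2 → 1 ('e')
  [13] 2/6 → 1 ('e')
  [14] 6/18 → 1 ('e')
  [15] 18/7 → 0 ('')
  [16] 7/5 → 1 ('f')
  [17] 5/19 → 0 ('')
  [18] 19/10 → 1 ('g')
  [19] 10/0 → 1 ('g')

[0, 1, 1, 0, 2, 1, 0, 0, 1, 1, 0, 1, 1, 1, 1, 0, 1, 0, 1, 1]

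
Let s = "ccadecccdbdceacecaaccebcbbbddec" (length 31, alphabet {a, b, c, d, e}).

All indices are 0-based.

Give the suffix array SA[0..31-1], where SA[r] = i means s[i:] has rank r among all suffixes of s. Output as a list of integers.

[17, 18, 13, 2, 24, 25, 22, 9, 26, 30, 16, 1, 23, 0, 5, 6, 19, 7, 11, 20, 14, 8, 10, 27, 28, 3, 12, 21, 29, 15, 4]

rank→(start, suffix):
  0 → (17, 'aaccebcbbbddec')
  1 → (18, 'accebcbbbddec')
  2 → (13, 'acecaaccebcbbbddec')
  3 → (2, 'adecccdbdceacecaaccebcbbbddec')
  4 → (24, 'bbbddec')
  5 → (25, 'bbddec')
  6 → (22, 'bcbbbddec')
  7 → (9, 'bdceacecaaccebcbbbddec')
  8 → (26, 'bddec')
  9 → (30, 'c')
  10 → (16, 'caaccebcbbbddec')
  11 → (1, 'cadecccdbdceacecaaccebcbbbddec')
  12 → (23, 'cbbbddec')
  13 → (0, 'ccadecccdbdceacecaaccebcbbbddec')
  14 → (5, 'cccdbdceacecaaccebcbbbddec')
  15 → (6, 'ccdbdceacecaaccebcbbbddec')
  16 → (19, 'ccebcbbbddec')
  17 → (7, 'cdbdceacecaaccebcbbbddec')
  18 → (11, 'ceacecaaccebcbbbddec')
  19 → (20, 'cebcbbbddec')
  20 → (14, 'cecaaccebcbbbddec')
  21 → (8, 'dbdceacecaaccebcbbbddec')
  22 → (10, 'dceacecaaccebcbbbddec')
  23 → (27, 'ddec')
  24 → (28, 'dec')
  25 → (3, 'decccdbdceacecaaccebcbbbddec')
  26 → (12, 'eacecaaccebcbbbddec')
  27 → (21, 'ebcbbbddec')
  28 → (29, 'ec')
  29 → (15, 'ecaaccebcbbbddec')
  30 → (4, 'ecccdbdceacecaaccebcbbbddec')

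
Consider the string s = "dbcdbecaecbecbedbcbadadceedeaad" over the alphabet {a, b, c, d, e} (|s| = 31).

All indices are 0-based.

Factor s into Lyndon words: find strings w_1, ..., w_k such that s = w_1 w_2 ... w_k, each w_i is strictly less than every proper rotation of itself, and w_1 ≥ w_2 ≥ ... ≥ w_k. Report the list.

emit factor 1: 'd' (i=0, period=1)
emit factor 2: 'bcdbec' (i=1, period=6)
emit factor 3: 'aecbecbedbcb' (i=7, period=12)
emit factor 4: 'adadceede' (i=19, period=9)
emit factor 5: 'aad' (i=28, period=3)

["d", "bcdbec", "aecbecbedbcb", "adadceede", "aad"]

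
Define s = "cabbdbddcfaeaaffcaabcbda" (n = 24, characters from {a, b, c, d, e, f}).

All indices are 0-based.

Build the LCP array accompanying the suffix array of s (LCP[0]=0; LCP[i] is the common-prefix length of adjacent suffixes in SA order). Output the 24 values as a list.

[0, 1, 2, 1, 2, 1, 1, 0, 1, 1, 2, 2, 0, 2, 1, 1, 0, 1, 1, 1, 0, 0, 1, 1]

rank→(start, suffix):
  0 → (23, 'a')
  1 → (17, 'aabcbda')
  2 → (12, 'aaffcaabcbda')
  3 → (1, 'abbdbddcfaeaaffcaabcbda')
  4 → (18, 'abcbda')
  5 → (10, 'aeaaffcaabcbda')
  6 → (13, 'affcaabcbda')
  7 → (2, 'bbdbddcfaeaaffcaabcbda')
  8 → (19, 'bcbda')
  9 → (21, 'bda')
  10 → (3, 'bdbddcfaeaaffcaabcbda')
  11 → (5, 'bddcfaeaaffcaabcbda')
  12 → (16, 'caabcbda')
  13 → (0, 'cabbdbddcfaeaaffcaabcbda')
  14 → (20, 'cbda')
  15 → (8, 'cfaeaaffcaabcbda')
  16 → (22, 'da')
  17 → (4, 'dbddcfaeaaffcaabcbda')
  18 → (7, 'dcfaeaaffcaabcbda')
  19 → (6, 'ddcfaeaaffcaabcbda')
  20 → (11, 'eaaffcaabcbda')
  21 → (9, 'faeaaffcaabcbda')
  22 → (15, 'fcaabcbda')
  23 → (14, 'ffcaabcbda')

SA = [23, 17, 12, 1, 18, 10, 13, 2, 19, 21, 3, 5, 16, 0, 20, 8, 22, 4, 7, 6, 11, 9, 15, 14]
[i] adj suffixes → lcp
  [1] 23/17 → 1 ('a')
  [2] 17/12 → 2 ('aa')
  [3] 12/1 → 1 ('a')
  [4] 1/18 → 2 ('ab')
  [5] 18/10 → 1 ('a')
  [6] 10/13 → 1 ('a')
  [7] 13/2 → 0 ('')
  [8] 2/19 → 1 ('b')
  [9] 19/21 → 1 ('b')
  [10] 21/3 → 2 ('bd')
  [11] 3/5 → 2 ('bd')
  [12] 5/16 → 0 ('')
  [13] 16/0 → 2 ('ca')
  [14] 0/20 → 1 ('c')
  [15] 20/8 → 1 ('c')
  [16] 8/22 → 0 ('')
  [17] 22/4 → 1 ('d')
  [18] 4/7 → 1 ('d')
  [19] 7/6 → 1 ('d')
  [20] 6/11 → 0 ('')
  [21] 11/9 → 0 ('')
  [22] 9/15 → 1 ('f')
  [23] 15/14 → 1 ('f')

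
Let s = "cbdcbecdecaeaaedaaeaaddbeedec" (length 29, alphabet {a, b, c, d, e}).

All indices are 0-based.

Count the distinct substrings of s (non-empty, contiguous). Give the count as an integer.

sorted suffixes:
  #0 SA[0]=19  'aaddbeedec'
  #1 SA[1]=16  'aaeaaddbeedec'
  #2 SA[2]=12  'aaedaaeaaddbeedec'
  #3 SA[3]=20  'addbeedec'
  #4 SA[4]=17  'aeaaddbeedec'
  #5 SA[5]=10  'aeaaedaaeaaddbeedec'
  #6 SA[6]=13  'aedaaeaaddbeedec'
  #7 SA[7]=1  'bdcbecdecaeaaedaaeaaddbeedec'
  #8 SA[8]=4  'becdecaeaaedaaeaaddbeedec'
  #9 SA[9]=23  'beedec'
  #10 SA[10]=28  'c'
  #11 SA[11]=9  'caeaaedaaeaaddbeedec'
  #12 SA[12]=0  'cbdcbecdecaeaaedaaeaaddbeedec'
  #13 SA[13]=3  'cbecdecaeaaedaaeaaddbeedec'
  #14 SA[14]=6  'cdecaeaaedaaeaaddbeedec'
  #15 SA[15]=15  'daaeaaddbeedec'
  #16 SA[16]=22  'dbeedec'
  #17 SA[17]=2  'dcbecdecaeaaedaaeaaddbeedec'
  #18 SA[18]=21  'ddbeedec'
  #19 SA[19]=26  'dec'
  #20 SA[20]=7  'decaeaaedaaeaaddbeedec'
  #21 SA[21]=18  'eaaddbeedec'
  #22 SA[22]=11  'eaaedaaeaaddbeedec'
  #23 SA[23]=27  'ec'
  #24 SA[24]=8  'ecaeaaedaaeaaddbeedec'
  #25 SA[25]=5  'ecdecaeaaedaaeaaddbeedec'
  #26 SA[26]=14  'edaaeaaddbeedec'
  #27 SA[27]=25  'edec'
  #28 SA[28]=24  'eedec'

SA = [19, 16, 12, 20, 17, 10, 13, 1, 4, 23, 28, 9, 0, 3, 6, 15, 22, 2, 21, 26, 7, 18, 11, 27, 8, 5, 14, 25, 24]
rank  pair      lcp
   1  s[19:],s[16:]  2  'aa'
   2  s[16:],s[12:]  3  'aae'
   3  s[12:],s[20:]  1  'a'
   4  s[20:],s[17:]  1  'a'
   5  s[17:],s[10:]  4  'aeaa'
   6  s[10:],s[13:]  2  'ae'
   7  s[13:],s[1:]  0  ''
   8  s[1:],s[4:]  1  'b'
   9  s[4:],s[23:]  2  'be'
  10  s[23:],s[28:]  0  ''
  11  s[28:],s[9:]  1  'c'
  12  s[9:],s[0:]  1  'c'
  13  s[0:],s[3:]  2  'cb'
  14  s[3:],s[6:]  1  'c'
  15  s[6:],s[15:]  0  ''
  16  s[15:],s[22:]  1  'd'
  17  s[22:],s[2:]  1  'd'
  18  s[2:],s[21:]  1  'd'
  19  s[21:],s[26:]  1  'd'
  20  s[26:],s[7:]  3  'dec'
  21  s[7:],s[18:]  0  ''
  22  s[18:],s[11:]  3  'eaa'
  23  s[11:],s[27:]  1  'e'
  24  s[27:],s[8:]  2  'ec'
  25  s[8:],s[5:]  2  'ec'
  26  s[5:],s[14:]  1  'e'
  27  s[14:],s[25:]  2  'ed'
  28  s[25:],s[24:]  1  'e'

n(n+1)/2 = 29·30/2 = 435
Σ LCP = 0 + 2 + 3 + 1 + 1 + 4 + 2 + 0 + 1 + 2 + 0 + 1 + 1 + 2 + 1 + 0 + 1 + 1 + 1 + 1 + 3 + 0 + 3 + 1 + 2 + 2 + 1 + 2 + 1 = 40
distinct = 435 − 40 = 395

395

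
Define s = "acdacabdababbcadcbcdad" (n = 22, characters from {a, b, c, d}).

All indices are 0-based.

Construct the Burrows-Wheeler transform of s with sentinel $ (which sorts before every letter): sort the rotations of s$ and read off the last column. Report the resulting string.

ddbcd$dcaabcaabdababcca

rank  rotation                 last
    0  $acdacabdababbcadcbcdad  d
    1  ababbcadcbcdad$acdacabd  d
    2  abbcadcbcdad$acdacabdab  b
    3  abdababbcadcbcdad$acdac  c
    4  acabdababbcadcbcdad$acd  d
    5  acdacabdababbcadcbcdad$  $
    6  ad$acdacabdababbcadcbcd  d
    7  adcbcdad$acdacabdababbc  c
    8  babbcadcbcdad$acdacabda  a
    9  bbcadcbcdad$acdacabdaba  a
   10  bcadcbcdad$acdacabdabab  b
   11  bcdad$acdacabdababbcadc  c
   12  bdababbcadcbcdad$acdaca  a
   13  cabdababbcadcbcdad$acda  a
   14  cadcbcdad$acdacabdababb  b
   15  cbcdad$acdacabdababbcad  d
   16  cdacabdababbcadcbcdad$a  a
   17  cdad$acdacabdababbcadcb  b
   18  d$acdacabdababbcadcbcda  a
   19  dababbcadcbcdad$acdacab  b
   20  dacabdababbcadcbcdad$ac  c
   21  dad$acdacabdababbcadcbc  c
   22  dcbcdad$acdacabdababbca  a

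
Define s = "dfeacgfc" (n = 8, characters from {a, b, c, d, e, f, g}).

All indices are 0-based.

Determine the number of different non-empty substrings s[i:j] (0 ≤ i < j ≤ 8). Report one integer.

34

rank | idx | suffix
   0 |   3 | acgfc
   1 |   7 | c
   2 |   4 | cgfc
   3 |   0 | dfeacgfc
   4 |   2 | eacgfc
   5 |   6 | fc
   6 |   1 | feacgfc
   7 |   5 | gfc

SA = [3, 7, 4, 0, 2, 6, 1, 5]
rank  pair      lcp
   1  s[3:],s[7:]  0  ''
   2  s[7:],s[4:]  1  'c'
   3  s[4:],s[0:]  0  ''
   4  s[0:],s[2:]  0  ''
   5  s[2:],s[6:]  0  ''
   6  s[6:],s[1:]  1  'f'
   7  s[1:],s[5:]  0  ''

n(n+1)/2 = 8·9/2 = 36
Σ LCP = 0 + 0 + 1 + 0 + 0 + 0 + 1 + 0 = 2
distinct = 36 − 2 = 34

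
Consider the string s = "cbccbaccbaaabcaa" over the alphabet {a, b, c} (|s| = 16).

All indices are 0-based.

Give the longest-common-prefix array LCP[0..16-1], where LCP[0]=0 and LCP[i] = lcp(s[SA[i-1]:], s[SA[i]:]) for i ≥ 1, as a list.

rank→(start, suffix):
  0 → (15, 'a')
  1 → (14, 'aa')
  2 → (9, 'aaabcaa')
  3 → (10, 'aabcaa')
  4 → (11, 'abcaa')
  5 → (5, 'accbaaabcaa')
  6 → (8, 'baaabcaa')
  7 → (4, 'baccbaaabcaa')
  8 → (12, 'bcaa')
  9 → (1, 'bccbaccbaaabcaa')
  10 → (13, 'caa')
  11 → (7, 'cbaaabcaa')
  12 → (3, 'cbaccbaaabcaa')
  13 → (0, 'cbccbaccbaaabcaa')
  14 → (6, 'ccbaaabcaa')
  15 → (2, 'ccbaccbaaabcaa')

SA = [15, 14, 9, 10, 11, 5, 8, 4, 12, 1, 13, 7, 3, 0, 6, 2]
rank  pair      lcp
   1  s[15:],s[14:]  1  'a'
   2  s[14:],s[9:]  2  'aa'
   3  s[9:],s[10:]  2  'aa'
   4  s[10:],s[11:]  1  'a'
   5  s[11:],s[5:]  1  'a'
   6  s[5:],s[8:]  0  ''
   7  s[8:],s[4:]  2  'ba'
   8  s[4:],s[12:]  1  'b'
   9  s[12:],s[1:]  2  'bc'
  10  s[1:],s[13:]  0  ''
  11  s[13:],s[7:]  1  'c'
  12  s[7:],s[3:]  3  'cba'
  13  s[3:],s[0:]  2  'cb'
  14  s[0:],s[6:]  1  'c'
  15  s[6:],s[2:]  4  'ccba'

[0, 1, 2, 2, 1, 1, 0, 2, 1, 2, 0, 1, 3, 2, 1, 4]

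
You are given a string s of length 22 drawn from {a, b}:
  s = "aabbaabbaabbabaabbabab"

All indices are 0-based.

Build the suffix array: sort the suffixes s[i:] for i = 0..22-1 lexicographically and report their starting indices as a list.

sorted suffixes:
  #0 SA[0]=0  'aabbaabbaabbabaabbabab'
  #1 SA[1]=4  'aabbaabbabaabbabab'
  #2 SA[2]=8  'aabbabaabbabab'
  #3 SA[3]=14  'aabbabab'
  #4 SA[4]=20  'ab'
  #5 SA[5]=12  'abaabbabab'
  #6 SA[6]=18  'abab'
  #7 SA[7]=1  'abbaabbaabbabaabbabab'
  #8 SA[8]=5  'abbaabbabaabbabab'
  #9 SA[9]=9  'abbabaabbabab'
  #10 SA[10]=15  'abbabab'
  #11 SA[11]=21  'b'
  #12 SA[12]=3  'baabbaabbabaabbabab'
  #13 SA[13]=7  'baabbabaabbabab'
  #14 SA[14]=13  'baabbabab'
  #15 SA[15]=19  'bab'
  #16 SA[16]=11  'babaabbabab'
  #17 SA[17]=17  'babab'
  #18 SA[18]=2  'bbaabbaabbabaabbabab'
  #19 SA[19]=6  'bbaabbabaabbabab'
  #20 SA[20]=10  'bbabaabbabab'
  #21 SA[21]=16  'bbabab'

[0, 4, 8, 14, 20, 12, 18, 1, 5, 9, 15, 21, 3, 7, 13, 19, 11, 17, 2, 6, 10, 16]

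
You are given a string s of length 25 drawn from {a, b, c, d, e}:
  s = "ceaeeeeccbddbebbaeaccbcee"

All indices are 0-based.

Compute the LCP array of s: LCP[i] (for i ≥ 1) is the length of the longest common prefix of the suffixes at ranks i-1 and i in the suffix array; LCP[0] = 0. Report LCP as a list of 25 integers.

[0, 1, 2, 0, 1, 1, 1, 1, 0, 2, 1, 3, 1, 2, 0, 1, 0, 1, 2, 1, 1, 1, 2, 2, 3]

rank | idx | suffix
   0 |  18 | accbcee
   1 |  16 | aeaccbcee
   2 |   2 | aeeeeccbddbebbaeaccbcee
   3 |  15 | baeaccbcee
   4 |  14 | bbaeaccbcee
   5 |  21 | bcee
   6 |   9 | bddbebbaeaccbcee
   7 |  12 | bebbaeaccbcee
   8 |  20 | cbcee
   9 |   8 | cbddbebbaeaccbcee
  10 |  19 | ccbcee
  11 |   7 | ccbddbebbaeaccbcee
  12 |   0 | ceaeeeeccbddbebbaeaccbcee
  13 |  22 | cee
  14 |  11 | dbebbaeaccbcee
  15 |  10 | ddbebbaeaccbcee
  16 |  24 | e
  17 |  17 | eaccbcee
  18 |   1 | eaeeeeccbddbebbaeaccbcee
  19 |  13 | ebbaeaccbcee
  20 |   6 | eccbddbebbaeaccbcee
  21 |  23 | ee
  22 |   5 | eeccbddbebbaeaccbcee
  23 |   4 | eeeccbddbebbaeaccbcee
  24 |   3 | eeeeccbddbebbaeaccbcee

SA = [18, 16, 2, 15, 14, 21, 9, 12, 20, 8, 19, 7, 0, 22, 11, 10, 24, 17, 1, 13, 6, 23, 5, 4, 3]
rank  pair      lcp
   1  s[18:],s[16:]  1  'a'
   2  s[16:],s[2:]  2  'ae'
   3  s[2:],s[15:]  0  ''
   4  s[15:],s[14:]  1  'b'
   5  s[14:],s[21:]  1  'b'
   6  s[21:],s[9:]  1  'b'
   7  s[9:],s[12:]  1  'b'
   8  s[12:],s[20:]  0  ''
   9  s[20:],s[8:]  2  'cb'
  10  s[8:],s[19:]  1  'c'
  11  s[19:],s[7:]  3  'ccb'
  12  s[7:],s[0:]  1  'c'
  13  s[0:],s[22:]  2  'ce'
  14  s[22:],s[11:]  0  ''
  15  s[11:],s[10:]  1  'd'
  16  s[10:],s[24:]  0  ''
  17  s[24:],s[17:]  1  'e'
  18  s[17:],s[1:]  2  'ea'
  19  s[1:],s[13:]  1  'e'
  20  s[13:],s[6:]  1  'e'
  21  s[6:],s[23:]  1  'e'
  22  s[23:],s[5:]  2  'ee'
  23  s[5:],s[4:]  2  'ee'
  24  s[4:],s[3:]  3  'eee'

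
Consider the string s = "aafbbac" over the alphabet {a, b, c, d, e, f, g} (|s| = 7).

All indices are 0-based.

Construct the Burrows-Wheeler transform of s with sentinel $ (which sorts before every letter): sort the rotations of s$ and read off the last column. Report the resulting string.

c$babfaa

rank  rotation  last
    0  $aafbbac  c
    1  aafbbac$  $
    2  ac$aafbb  b
    3  afbbac$a  a
    4  bac$aafb  b
    5  bbac$aaf  f
    6  c$aafbba  a
    7  fbbac$aa  a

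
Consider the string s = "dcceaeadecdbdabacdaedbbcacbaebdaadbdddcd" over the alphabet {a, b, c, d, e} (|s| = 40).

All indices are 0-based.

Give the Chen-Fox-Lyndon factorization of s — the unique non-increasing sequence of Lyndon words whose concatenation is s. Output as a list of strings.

emit factor 1: 'd' (i=0, period=1)
emit factor 2: 'cce' (i=1, period=3)
emit factor 3: 'ae' (i=4, period=2)
emit factor 4: 'adecdbd' (i=6, period=7)
emit factor 5: 'abacdaedbbcacbaebd' (i=13, period=18)
emit factor 6: 'aadbdddcd' (i=31, period=9)

["d", "cce", "ae", "adecdbd", "abacdaedbbcacbaebd", "aadbdddcd"]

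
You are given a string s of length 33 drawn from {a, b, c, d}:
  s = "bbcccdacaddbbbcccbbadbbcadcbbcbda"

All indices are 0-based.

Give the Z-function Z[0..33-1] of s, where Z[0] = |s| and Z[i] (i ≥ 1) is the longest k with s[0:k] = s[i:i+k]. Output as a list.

Z[0]=33
i=1: outside box; Z[1]=1 extend→box=[1,2)
i=2: outside box; Z[2]=0
i=3: outside box; Z[3]=0
i=4: outside box; Z[4]=0
i=5: outside box; Z[5]=0
i=6: outside box; Z[6]=0
i=7: outside box; Z[7]=0
i=8: outside box; Z[8]=0
i=9: outside box; Z[9]=0
i=10: outside box; Z[10]=0
i=11: outside box; Z[11]=2 extend→box=[11,13)
i=12: min(r-i=1, Z[1]=1)=1; Z[12]=5 extend→box=[12,17)
i=13: min(r-i=4, Z[1]=1)=1; Z[13]=1
i=14: min(r-i=3, Z[2]=0)=0; Z[14]=0
i=15: min(r-i=2, Z[3]=0)=0; Z[15]=0
i=16: min(r-i=1, Z[4]=0)=0; Z[16]=0
i=17: outside box; Z[17]=2 extend→box=[17,19)
i=18: min(r-i=1, Z[1]=1)=1; Z[18]=1
i=19: outside box; Z[19]=0
i=20: outside box; Z[20]=0
i=21: outside box; Z[21]=3 extend→box=[21,24)
i=22: min(r-i=2, Z[1]=1)=1; Z[22]=1
i=23: min(r-i=1, Z[2]=0)=0; Z[23]=0
i=24: outside box; Z[24]=0
i=25: outside box; Z[25]=0
i=26: outside box; Z[26]=0
i=27: outside box; Z[27]=3 extend→box=[27,30)
i=28: min(r-i=2, Z[1]=1)=1; Z[28]=1
i=29: min(r-i=1, Z[2]=0)=0; Z[29]=0
i=30: outside box; Z[30]=1 extend→box=[30,31)
i=31: outside box; Z[31]=0
i=32: outside box; Z[32]=0

[33, 1, 0, 0, 0, 0, 0, 0, 0, 0, 0, 2, 5, 1, 0, 0, 0, 2, 1, 0, 0, 3, 1, 0, 0, 0, 0, 3, 1, 0, 1, 0, 0]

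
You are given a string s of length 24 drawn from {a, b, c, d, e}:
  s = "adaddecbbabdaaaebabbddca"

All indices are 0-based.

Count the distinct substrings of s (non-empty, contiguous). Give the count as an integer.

272

sorted suffixes:
  #0 SA[0]=23  'a'
  #1 SA[1]=12  'aaaebabbddca'
  #2 SA[2]=13  'aaebabbddca'
  #3 SA[3]=17  'abbddca'
  #4 SA[4]=9  'abdaaaebabbddca'
  #5 SA[5]=0  'adaddecbbabdaaaebabbddca'
  #6 SA[6]=2  'addecbbabdaaaebabbddca'
  #7 SA[7]=14  'aebabbddca'
  #8 SA[8]=16  'babbddca'
  #9 SA[9]=8  'babdaaaebabbddca'
  #10 SA[10]=7  'bbabdaaaebabbddca'
  #11 SA[11]=18  'bbddca'
  #12 SA[12]=10  'bdaaaebabbddca'
  #13 SA[13]=19  'bddca'
  #14 SA[14]=22  'ca'
  #15 SA[15]=6  'cbbabdaaaebabbddca'
  #16 SA[16]=11  'daaaebabbddca'
  #17 SA[17]=1  'daddecbbabdaaaebabbddca'
  #18 SA[18]=21  'dca'
  #19 SA[19]=20  'ddca'
  #20 SA[20]=3  'ddecbbabdaaaebabbddca'
  #21 SA[21]=4  'decbbabdaaaebabbddca'
  #22 SA[22]=15  'ebabbddca'
  #23 SA[23]=5  'ecbbabdaaaebabbddca'

SA = [23, 12, 13, 17, 9, 0, 2, 14, 16, 8, 7, 18, 10, 19, 22, 6, 11, 1, 21, 20, 3, 4, 15, 5]
i: (SA[i-1],SA[i]) lcp shared
  1: (23,12) 1 'a'
  2: (12,13) 2 'aa'
  3: (13,17) 1 'a'
  4: (17,9) 2 'ab'
  5: (9,0) 1 'a'
  6: (0,2) 2 'ad'
  7: (2,14) 1 'a'
  8: (14,16) 0 ''
  9: (16,8) 3 'bab'
  10: (8,7) 1 'b'
  11: (7,18) 2 'bb'
  12: (18,10) 1 'b'
  13: (10,19) 2 'bd'
  14: (19,22) 0 ''
  15: (22,6) 1 'c'
  16: (6,11) 0 ''
  17: (11,1) 2 'da'
  18: (1,21) 1 'd'
  19: (21,20) 1 'd'
  20: (20,3) 2 'dd'
  21: (3,4) 1 'd'
  22: (4,15) 0 ''
  23: (15,5) 1 'e'

n(n+1)/2 = 24·25/2 = 300
Σ LCP = 0 + 1 + 2 + 1 + 2 + 1 + 2 + 1 + 0 + 3 + 1 + 2 + 1 + 2 + 0 + 1 + 0 + 2 + 1 + 1 + 2 + 1 + 0 + 1 = 28
distinct = 300 − 28 = 272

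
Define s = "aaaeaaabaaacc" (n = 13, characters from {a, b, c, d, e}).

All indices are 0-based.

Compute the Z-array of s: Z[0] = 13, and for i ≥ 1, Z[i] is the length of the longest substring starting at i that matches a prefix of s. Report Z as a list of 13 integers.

[13, 2, 1, 0, 3, 2, 1, 0, 3, 2, 1, 0, 0]

Z[0]=13
i=1: outside box; Z[1]=2 scan→box=[1,3)
i=2: min(r-i=1, Z[1]=2)=1; Z[2]=1
i=3: outside box; Z[3]=0
i=4: outside box; Z[4]=3 scan→box=[4,7)
i=5: min(r-i=2, Z[1]=2)=2; Z[5]=2
i=6: min(r-i=1, Z[2]=1)=1; Z[6]=1
i=7: outside box; Z[7]=0
i=8: outside box; Z[8]=3 scan→box=[8,11)
i=9: min(r-i=2, Z[1]=2)=2; Z[9]=2
i=10: min(r-i=1, Z[2]=1)=1; Z[10]=1
i=11: outside box; Z[11]=0
i=12: outside box; Z[12]=0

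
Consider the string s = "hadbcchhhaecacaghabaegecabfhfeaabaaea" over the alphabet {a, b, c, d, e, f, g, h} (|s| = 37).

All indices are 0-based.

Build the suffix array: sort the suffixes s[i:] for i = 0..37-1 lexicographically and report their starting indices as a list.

[36, 30, 33, 31, 17, 24, 12, 1, 34, 9, 19, 14, 32, 18, 3, 25, 23, 11, 13, 4, 5, 2, 35, 29, 22, 10, 20, 28, 26, 21, 15, 16, 0, 8, 27, 7, 6]

rank | idx | suffix
   0 |  36 | a
   1 |  30 | aabaaea
   2 |  33 | aaea
   3 |  31 | abaaea
   4 |  17 | abaegecabfhfeaabaaea
   5 |  24 | abfhfeaabaaea
   6 |  12 | acaghabaegecabfhfeaabaaea
   7 |   1 | adbcchhhaecacaghabaegecabfhfeaabaaea
   8 |  34 | aea
   9 |   9 | aecacaghabaegecabfhfeaabaaea
  10 |  19 | aegecabfhfeaabaaea
  11 |  14 | aghabaegecabfhfeaabaaea
  12 |  32 | baaea
  13 |  18 | baegecabfhfeaabaaea
  14 |   3 | bcchhhaecacaghabaegecabfhfeaabaaea
  15 |  25 | bfhfeaabaaea
  16 |  23 | cabfhfeaabaaea
  17 |  11 | cacaghabaegecabfhfeaabaaea
  18 |  13 | caghabaegecabfhfeaabaaea
  19 |   4 | cchhhaecacaghabaegecabfhfeaabaaea
  20 |   5 | chhhaecacaghabaegecabfhfeaabaaea
  21 |   2 | dbcchhhaecacaghabaegecabfhfeaabaaea
  22 |  35 | ea
  23 |  29 | eaabaaea
  24 |  22 | ecabfhfeaabaaea
  25 |  10 | ecacaghabaegecabfhfeaabaaea
  26 |  20 | egecabfhfeaabaaea
  27 |  28 | feaabaaea
  28 |  26 | fhfeaabaaea
  29 |  21 | gecabfhfeaabaaea
  30 |  15 | ghabaegecabfhfeaabaaea
  31 |  16 | habaegecabfhfeaabaaea
  32 |   0 | hadbcchhhaecacaghabaegecabfhfeaabaaea
  33 |   8 | haecacaghabaegecabfhfeaabaaea
  34 |  27 | hfeaabaaea
  35 |   7 | hhaecacaghabaegecabfhfeaabaaea
  36 |   6 | hhhaecacaghabaegecabfhfeaabaaea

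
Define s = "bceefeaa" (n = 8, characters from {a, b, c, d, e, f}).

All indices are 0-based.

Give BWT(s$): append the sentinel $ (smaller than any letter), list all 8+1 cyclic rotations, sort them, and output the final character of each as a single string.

aae$bfcee

rank  rotation   last
    0  $bceefeaa  a
    1  a$bceefea  a
    2  aa$bceefe  e
    3  bceefeaa$  $
    4  ceefeaa$b  b
    5  eaa$bceef  f
    6  eefeaa$bc  c
    7  efeaa$bce  e
    8  feaa$bcee  e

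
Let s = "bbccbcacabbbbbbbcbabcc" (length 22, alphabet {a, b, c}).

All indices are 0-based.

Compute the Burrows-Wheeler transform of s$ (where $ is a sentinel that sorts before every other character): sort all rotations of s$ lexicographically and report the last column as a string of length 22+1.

ccbccabbbbb$cbabcabbcbb

rank  rotation                 last
    0  $bbccbcacabbbbbbbcbabcc  c
    1  abbbbbbbcbabcc$bbccbcac  c
    2  abcc$bbccbcacabbbbbbbcb  b
    3  acabbbbbbbcbabcc$bbccbc  c
    4  babcc$bbccbcacabbbbbbbc  c
    5  bbbbbbbcbabcc$bbccbcaca  a
    6  bbbbbbcbabcc$bbccbcacab  b
    7  bbbbbcbabcc$bbccbcacabb  b
    8  bbbbcbabcc$bbccbcacabbb  b
    9  bbbcbabcc$bbccbcacabbbb  b
   10  bbcbabcc$bbccbcacabbbbb  b
   11  bbccbcacabbbbbbbcbabcc$  $
   12  bcacabbbbbbbcbabcc$bbcc  c
   13  bcbabcc$bbccbcacabbbbbb  b
   14  bcc$bbccbcacabbbbbbbcba  a
   15  bccbcacabbbbbbbcbabcc$b  b
   16  c$bbccbcacabbbbbbbcbabc  c
   17  cabbbbbbbcbabcc$bbccbca  a
   18  cacabbbbbbbcbabcc$bbccb  b
   19  cbabcc$bbccbcacabbbbbbb  b
   20  cbcacabbbbbbbcbabcc$bbc  c
   21  cc$bbccbcacabbbbbbbcbab  b
   22  ccbcacabbbbbbbcbabcc$bb  b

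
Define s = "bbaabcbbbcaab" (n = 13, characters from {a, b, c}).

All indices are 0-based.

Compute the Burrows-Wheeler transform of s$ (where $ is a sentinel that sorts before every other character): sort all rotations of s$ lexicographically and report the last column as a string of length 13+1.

bcbaaab$cbbabb

rank  rotation        last
    0  $bbaabcbbbcaab  b
    1  aab$bbaabcbbbc  c
    2  aabcbbbcaab$bb  b
    3  ab$bbaabcbbbca  a
    4  abcbbbcaab$bba  a
    5  b$bbaabcbbbcaa  a
    6  baabcbbbcaab$b  b
    7  bbaabcbbbcaab$  $
    8  bbbcaab$bbaabc  c
    9  bbcaab$bbaabcb  b
   10  bcaab$bbaabcbb  b
   11  bcbbbcaab$bbaa  a
   12  caab$bbaabcbbb  b
   13  cbbbcaab$bbaab  b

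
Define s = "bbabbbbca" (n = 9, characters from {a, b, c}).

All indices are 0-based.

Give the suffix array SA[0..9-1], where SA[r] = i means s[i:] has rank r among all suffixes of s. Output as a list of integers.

[8, 2, 1, 0, 3, 4, 5, 6, 7]

rank | idx | suffix
   0 |   8 | a
   1 |   2 | abbbbca
   2 |   1 | babbbbca
   3 |   0 | bbabbbbca
   4 |   3 | bbbbca
   5 |   4 | bbbca
   6 |   5 | bbca
   7 |   6 | bca
   8 |   7 | ca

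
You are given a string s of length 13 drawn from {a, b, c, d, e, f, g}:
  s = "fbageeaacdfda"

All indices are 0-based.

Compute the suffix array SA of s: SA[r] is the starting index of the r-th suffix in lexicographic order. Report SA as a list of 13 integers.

[12, 6, 7, 2, 1, 8, 11, 9, 5, 4, 0, 10, 3]

rank | idx | suffix
   0 |  12 | a
   1 |   6 | aacdfda
   2 |   7 | acdfda
   3 |   2 | ageeaacdfda
   4 |   1 | bageeaacdfda
   5 |   8 | cdfda
   6 |  11 | da
   7 |   9 | dfda
   8 |   5 | eaacdfda
   9 |   4 | eeaacdfda
  10 |   0 | fbageeaacdfda
  11 |  10 | fda
  12 |   3 | geeaacdfda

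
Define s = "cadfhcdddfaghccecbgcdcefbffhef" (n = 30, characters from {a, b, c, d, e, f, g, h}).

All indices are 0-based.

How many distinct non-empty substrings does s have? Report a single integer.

436

sorted suffixes:
  #0 SA[0]=1  'adfhcdddfaghccecbgcdcefbffhef'
  #1 SA[1]=10  'aghccecbgcdcefbffhef'
  #2 SA[2]=24  'bffhef'
  #3 SA[3]=17  'bgcdcefbffhef'
  #4 SA[4]=0  'cadfhcdddfaghccecbgcdcefbffhef'
  #5 SA[5]=16  'cbgcdcefbffhef'
  #6 SA[6]=13  'ccecbgcdcefbffhef'
  #7 SA[7]=19  'cdcefbffhef'
  #8 SA[8]=5  'cdddfaghccecbgcdcefbffhef'
  #9 SA[9]=14  'cecbgcdcefbffhef'
  #10 SA[10]=21  'cefbffhef'
  #11 SA[11]=20  'dcefbffhef'
  #12 SA[12]=6  'dddfaghccecbgcdcefbffhef'
  #13 SA[13]=7  'ddfaghccecbgcdcefbffhef'
  #14 SA[14]=8  'dfaghccecbgcdcefbffhef'
  #15 SA[15]=2  'dfhcdddfaghccecbgcdcefbffhef'
  #16 SA[16]=15  'ecbgcdcefbffhef'
  #17 SA[17]=28  'ef'
  #18 SA[18]=22  'efbffhef'
  #19 SA[19]=29  'f'
  #20 SA[20]=9  'faghccecbgcdcefbffhef'
  #21 SA[21]=23  'fbffhef'
  #22 SA[22]=25  'ffhef'
  #23 SA[23]=3  'fhcdddfaghccecbgcdcefbffhef'
  #24 SA[24]=26  'fhef'
  #25 SA[25]=18  'gcdcefbffhef'
  #26 SA[26]=11  'ghccecbgcdcefbffhef'
  #27 SA[27]=12  'hccecbgcdcefbffhef'
  #28 SA[28]=4  'hcdddfaghccecbgcdcefbffhef'
  #29 SA[29]=27  'hef'

SA = [1, 10, 24, 17, 0, 16, 13, 19, 5, 14, 21, 20, 6, 7, 8, 2, 15, 28, 22, 29, 9, 23, 25, 3, 26, 18, 11, 12, 4, 27]
i: (SA[i-1],SA[i]) lcp shared
  1: (1,10) 1 'a'
  2: (10,24) 0 ''
  3: (24,17) 1 'b'
  4: (17,0) 0 ''
  5: (0,16) 1 'c'
  6: (16,13) 1 'c'
  7: (13,19) 1 'c'
  8: (19,5) 2 'cd'
  9: (5,14) 1 'c'
  10: (14,21) 2 'ce'
  11: (21,20) 0 ''
  12: (20,6) 1 'd'
  13: (6,7) 2 'dd'
  14: (7,8) 1 'd'
  15: (8,2) 2 'df'
  16: (2,15) 0 ''
  17: (15,28) 1 'e'
  18: (28,22) 2 'ef'
  19: (22,29) 0 ''
  20: (29,9) 1 'f'
  21: (9,23) 1 'f'
  22: (23,25) 1 'f'
  23: (25,3) 1 'f'
  24: (3,26) 2 'fh'
  25: (26,18) 0 ''
  26: (18,11) 1 'g'
  27: (11,12) 0 ''
  28: (12,4) 2 'hc'
  29: (4,27) 1 'h'

n(n+1)/2 = 30·31/2 = 465
Σ LCP = 0 + 1 + 0 + 1 + 0 + 1 + 1 + 1 + 2 + 1 + 2 + 0 + 1 + 2 + 1 + 2 + 0 + 1 + 2 + 0 + 1 + 1 + 1 + 1 + 2 + 0 + 1 + 0 + 2 + 1 = 29
distinct = 465 − 29 = 436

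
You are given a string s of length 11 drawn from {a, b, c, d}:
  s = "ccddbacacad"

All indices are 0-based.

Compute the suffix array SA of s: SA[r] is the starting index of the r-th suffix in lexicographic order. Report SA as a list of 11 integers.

rank | idx | suffix
   0 |   5 | acacad
   1 |   7 | acad
   2 |   9 | ad
   3 |   4 | bacacad
   4 |   6 | cacad
   5 |   8 | cad
   6 |   0 | ccddbacacad
   7 |   1 | cddbacacad
   8 |  10 | d
   9 |   3 | dbacacad
  10 |   2 | ddbacacad

[5, 7, 9, 4, 6, 8, 0, 1, 10, 3, 2]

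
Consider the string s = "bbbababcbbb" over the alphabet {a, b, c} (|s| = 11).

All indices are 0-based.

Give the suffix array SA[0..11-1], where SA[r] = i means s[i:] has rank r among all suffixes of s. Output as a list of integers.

rank | idx | suffix
   0 |   3 | ababcbbb
   1 |   5 | abcbbb
   2 |  10 | b
   3 |   2 | bababcbbb
   4 |   4 | babcbbb
   5 |   9 | bb
   6 |   1 | bbababcbbb
   7 |   8 | bbb
   8 |   0 | bbbababcbbb
   9 |   6 | bcbbb
  10 |   7 | cbbb

[3, 5, 10, 2, 4, 9, 1, 8, 0, 6, 7]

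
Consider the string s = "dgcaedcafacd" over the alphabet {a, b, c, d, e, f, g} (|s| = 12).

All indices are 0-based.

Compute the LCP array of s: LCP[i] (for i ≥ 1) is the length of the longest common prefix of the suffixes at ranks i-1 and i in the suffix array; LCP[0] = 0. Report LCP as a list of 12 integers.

sorted suffixes:
  #0 SA[0]=9  'acd'
  #1 SA[1]=3  'aedcafacd'
  #2 SA[2]=7  'afacd'
  #3 SA[3]=2  'caedcafacd'
  #4 SA[4]=6  'cafacd'
  #5 SA[5]=10  'cd'
  #6 SA[6]=11  'd'
  #7 SA[7]=5  'dcafacd'
  #8 SA[8]=0  'dgcaedcafacd'
  #9 SA[9]=4  'edcafacd'
  #10 SA[10]=8  'facd'
  #11 SA[11]=1  'gcaedcafacd'

SA = [9, 3, 7, 2, 6, 10, 11, 5, 0, 4, 8, 1]
i: (SA[i-1],SA[i]) lcp shared
  1: (9,3) 1 'a'
  2: (3,7) 1 'a'
  3: (7,2) 0 ''
  4: (2,6) 2 'ca'
  5: (6,10) 1 'c'
  6: (10,11) 0 ''
  7: (11,5) 1 'd'
  8: (5,0) 1 'd'
  9: (0,4) 0 ''
  10: (4,8) 0 ''
  11: (8,1) 0 ''

[0, 1, 1, 0, 2, 1, 0, 1, 1, 0, 0, 0]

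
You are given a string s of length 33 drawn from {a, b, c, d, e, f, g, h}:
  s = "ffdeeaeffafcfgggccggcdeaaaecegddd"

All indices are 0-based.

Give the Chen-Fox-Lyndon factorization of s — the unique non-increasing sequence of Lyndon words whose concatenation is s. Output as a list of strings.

["f", "f", "dee", "aeffafcfgggccggcde", "aaaecegddd"]

emit factor 1: 'f' (i=0, period=1)
emit factor 2: 'f' (i=1, period=1)
emit factor 3: 'dee' (i=2, period=3)
emit factor 4: 'aeffafcfgggccggcde' (i=5, period=18)
emit factor 5: 'aaaecegddd' (i=23, period=10)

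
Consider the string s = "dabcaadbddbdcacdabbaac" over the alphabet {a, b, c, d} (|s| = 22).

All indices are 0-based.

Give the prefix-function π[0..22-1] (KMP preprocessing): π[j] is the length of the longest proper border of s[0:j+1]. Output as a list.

π[0] = 0
j=1 s[j]='a': π[1]=0 (border '')
j=2 s[j]='b': π[2]=0 (border '')
j=3 s[j]='c': π[3]=0 (border '')
j=4 s[j]='a': π[4]=0 (border '')
j=5 s[j]='a': π[5]=0 (border '')
j=6 s[j]='d': π[6]=1 (border 'd')
j=7 s[j]='b': k: 1→0; π[7]=0 (border '')
j=8 s[j]='d': π[8]=1 (border 'd')
j=9 s[j]='d': k: 1→0; π[9]=1 (border 'd')
j=10 s[j]='b': k: 1→0; π[10]=0 (border '')
j=11 s[j]='d': π[11]=1 (border 'd')
j=12 s[j]='c': k: 1→0; π[12]=0 (border '')
j=13 s[j]='a': π[13]=0 (border '')
j=14 s[j]='c': π[14]=0 (border '')
j=15 s[j]='d': π[15]=1 (border 'd')
j=16 s[j]='a': π[16]=2 (border 'da')
j=17 s[j]='b': π[17]=3 (border 'dab')
j=18 s[j]='b': k: 3→0; π[18]=0 (border '')
j=19 s[j]='a': π[19]=0 (border '')
j=20 s[j]='a': π[20]=0 (border '')
j=21 s[j]='c': π[21]=0 (border '')

[0, 0, 0, 0, 0, 0, 1, 0, 1, 1, 0, 1, 0, 0, 0, 1, 2, 3, 0, 0, 0, 0]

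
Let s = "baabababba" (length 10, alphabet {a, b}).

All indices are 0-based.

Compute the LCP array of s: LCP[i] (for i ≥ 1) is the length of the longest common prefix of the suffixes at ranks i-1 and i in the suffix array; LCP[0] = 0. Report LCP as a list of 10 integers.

[0, 1, 1, 4, 2, 0, 2, 2, 3, 1]

sorted suffixes:
  #0 SA[0]=9  'a'
  #1 SA[1]=1  'aabababba'
  #2 SA[2]=2  'abababba'
  #3 SA[3]=4  'ababba'
  #4 SA[4]=6  'abba'
  #5 SA[5]=8  'ba'
  #6 SA[6]=0  'baabababba'
  #7 SA[7]=3  'bababba'
  #8 SA[8]=5  'babba'
  #9 SA[9]=7  'bba'

SA = [9, 1, 2, 4, 6, 8, 0, 3, 5, 7]
[i] adj suffixes → lcp
  [1] 9/1 → 1 ('a')
  [2] 1/2 → 1 ('a')
  [3] 2/4 → 4 ('abab')
  [4] 4/6 → 2 ('ab')
  [5] 6/8 → 0 ('')
  [6] 8/0 → 2 ('ba')
  [7] 0/3 → 2 ('ba')
  [8] 3/5 → 3 ('bab')
  [9] 5/7 → 1 ('b')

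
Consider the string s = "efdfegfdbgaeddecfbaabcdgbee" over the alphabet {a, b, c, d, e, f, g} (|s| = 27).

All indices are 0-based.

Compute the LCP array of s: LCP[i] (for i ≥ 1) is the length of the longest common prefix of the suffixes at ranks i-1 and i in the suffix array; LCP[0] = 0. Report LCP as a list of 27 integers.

sorted suffixes:
  #0 SA[0]=18  'aabcdgbee'
  #1 SA[1]=19  'abcdgbee'
  #2 SA[2]=10  'aeddecfbaabcdgbee'
  #3 SA[3]=17  'baabcdgbee'
  #4 SA[4]=20  'bcdgbee'
  #5 SA[5]=24  'bee'
  #6 SA[6]=8  'bgaeddecfbaabcdgbee'
  #7 SA[7]=21  'cdgbee'
  #8 SA[8]=15  'cfbaabcdgbee'
  #9 SA[9]=7  'dbgaeddecfbaabcdgbee'
  #10 SA[10]=12  'ddecfbaabcdgbee'
  #11 SA[11]=13  'decfbaabcdgbee'
  #12 SA[12]=2  'dfegfdbgaeddecfbaabcdgbee'
  #13 SA[13]=22  'dgbee'
  #14 SA[14]=26  'e'
  #15 SA[15]=14  'ecfbaabcdgbee'
  #16 SA[16]=11  'eddecfbaabcdgbee'
  #17 SA[17]=25  'ee'
  #18 SA[18]=0  'efdfegfdbgaeddecfbaabcdgbee'
  #19 SA[19]=4  'egfdbgaeddecfbaabcdgbee'
  #20 SA[20]=16  'fbaabcdgbee'
  #21 SA[21]=6  'fdbgaeddecfbaabcdgbee'
  #22 SA[22]=1  'fdfegfdbgaeddecfbaabcdgbee'
  #23 SA[23]=3  'fegfdbgaeddecfbaabcdgbee'
  #24 SA[24]=9  'gaeddecfbaabcdgbee'
  #25 SA[25]=23  'gbee'
  #26 SA[26]=5  'gfdbgaeddecfbaabcdgbee'

SA = [18, 19, 10, 17, 20, 24, 8, 21, 15, 7, 12, 13, 2, 22, 26, 14, 11, 25, 0, 4, 16, 6, 1, 3, 9, 23, 5]
rank  pair      lcp
   1  s[18:],s[19:]  1  'a'
   2  s[19:],s[10:]  1  'a'
   3  s[10:],s[17:]  0  ''
   4  s[17:],s[20:]  1  'b'
   5  s[20:],s[24:]  1  'b'
   6  s[24:],s[8:]  1  'b'
   7  s[8:],s[21:]  0  ''
   8  s[21:],s[15:]  1  'c'
   9  s[15:],s[7:]  0  ''
  10  s[7:],s[12:]  1  'd'
  11  s[12:],s[13:]  1  'd'
  12  s[13:],s[2:]  1  'd'
  13  s[2:],s[22:]  1  'd'
  14  s[22:],s[26:]  0  ''
  15  s[26:],s[14:]  1  'e'
  16  s[14:],s[11:]  1  'e'
  17  s[11:],s[25:]  1  'e'
  18  s[25:],s[0:]  1  'e'
  19  s[0:],s[4:]  1  'e'
  20  s[4:],s[16:]  0  ''
  21  s[16:],s[6:]  1  'f'
  22  s[6:],s[1:]  2  'fd'
  23  s[1:],s[3:]  1  'f'
  24  s[3:],s[9:]  0  ''
  25  s[9:],s[23:]  1  'g'
  26  s[23:],s[5:]  1  'g'

[0, 1, 1, 0, 1, 1, 1, 0, 1, 0, 1, 1, 1, 1, 0, 1, 1, 1, 1, 1, 0, 1, 2, 1, 0, 1, 1]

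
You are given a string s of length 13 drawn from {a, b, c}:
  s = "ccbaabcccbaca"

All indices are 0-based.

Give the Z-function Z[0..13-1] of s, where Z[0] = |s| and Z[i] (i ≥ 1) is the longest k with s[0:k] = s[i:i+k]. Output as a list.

Z[0]=13
i=1: i≥r, start 0; Z[1]=1 scan→box=[1,2)
i=2: i≥r, start 0; Z[2]=0
i=3: i≥r, start 0; Z[3]=0
i=4: i≥r, start 0; Z[4]=0
i=5: i≥r, start 0; Z[5]=0
i=6: i≥r, start 0; Z[6]=2 scan→box=[6,8)
i=7: min(r-i=1, Z[1]=1)=1; Z[7]=4 scan→box=[7,11)
i=8: min(r-i=3, Z[1]=1)=1; Z[8]=1
i=9: min(r-i=2, Z[2]=0)=0; Z[9]=0
i=10: min(r-i=1, Z[3]=0)=0; Z[10]=0
i=11: i≥r, start 0; Z[11]=1 scan→box=[11,12)
i=12: i≥r, start 0; Z[12]=0

[13, 1, 0, 0, 0, 0, 2, 4, 1, 0, 0, 1, 0]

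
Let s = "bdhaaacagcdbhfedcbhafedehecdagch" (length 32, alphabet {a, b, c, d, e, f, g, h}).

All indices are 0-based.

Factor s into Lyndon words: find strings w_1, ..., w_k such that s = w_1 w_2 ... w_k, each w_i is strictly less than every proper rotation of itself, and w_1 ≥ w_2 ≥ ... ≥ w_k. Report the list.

emit factor 1: 'bdh' (i=0, period=3)
emit factor 2: 'aaacagcdbhfedcbhafedehecdagch' (i=3, period=29)

["bdh", "aaacagcdbhfedcbhafedehecdagch"]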